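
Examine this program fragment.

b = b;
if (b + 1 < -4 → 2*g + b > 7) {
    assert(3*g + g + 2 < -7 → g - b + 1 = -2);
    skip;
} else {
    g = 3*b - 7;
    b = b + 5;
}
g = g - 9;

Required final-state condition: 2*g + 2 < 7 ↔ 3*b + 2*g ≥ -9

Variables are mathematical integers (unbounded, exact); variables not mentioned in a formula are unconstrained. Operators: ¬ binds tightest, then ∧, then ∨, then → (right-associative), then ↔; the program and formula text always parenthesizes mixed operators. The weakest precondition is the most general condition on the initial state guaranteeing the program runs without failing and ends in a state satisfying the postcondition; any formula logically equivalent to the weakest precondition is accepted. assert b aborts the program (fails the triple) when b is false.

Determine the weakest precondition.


Working backward. After the program, the postcondition 2*g + 2 < 7 ↔ 3*b + 2*g ≥ -9 must hold; in canonical form it is 2*g < 5 ↔ 3*b + 2*g ≥ -9.
Before g := g - 9: 2*g < 23 ↔ 3*b + 2*g ≥ 9
Then branch requires (4*g < -9 → g = b - 3) ∧ (2*g < 23 ↔ 3*b + 2*g ≥ 9); else branch requires 6*b < 37 ↔ 9*b ≥ 8.
Before the if: ((b < -5 → b + 2*g > 7) → ((4*g < -9 → g = b - 3) ∧ (2*g < 23 ↔ 3*b + 2*g ≥ 9))) ∧ ((¬(b < -5 → b + 2*g > 7)) → (6*b < 37 ↔ 9*b ≥ 8))
Before b := b: ((b < -5 → b + 2*g > 7) → ((4*g < -9 → g = b - 3) ∧ (2*g < 23 ↔ 3*b + 2*g ≥ 9))) ∧ ((¬(b < -5 → b + 2*g > 7)) → (6*b < 37 ↔ 9*b ≥ 8))
Answer: WP = ((b < -5 → b + 2*g > 7) → ((4*g < -9 → g = b - 3) ∧ (2*g < 23 ↔ 3*b + 2*g ≥ 9))) ∧ ((¬(b < -5 → b + 2*g > 7)) → (6*b < 37 ↔ 9*b ≥ 8))


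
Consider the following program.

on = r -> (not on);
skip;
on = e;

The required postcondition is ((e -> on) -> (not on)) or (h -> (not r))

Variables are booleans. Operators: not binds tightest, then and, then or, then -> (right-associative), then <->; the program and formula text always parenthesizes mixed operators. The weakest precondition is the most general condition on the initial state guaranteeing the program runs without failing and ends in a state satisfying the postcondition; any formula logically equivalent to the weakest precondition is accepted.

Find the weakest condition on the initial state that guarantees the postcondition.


Working backward. After the program, ((e -> on) -> (not on)) or (h -> (not r)) must hold.
Before on := e: (not e) or (h -> (not r))
Before skip: (not e) or (h -> (not r))
Before on := r -> (not on): (not e) or (h -> (not r))
Answer: WP = (not e) or (h -> (not r))


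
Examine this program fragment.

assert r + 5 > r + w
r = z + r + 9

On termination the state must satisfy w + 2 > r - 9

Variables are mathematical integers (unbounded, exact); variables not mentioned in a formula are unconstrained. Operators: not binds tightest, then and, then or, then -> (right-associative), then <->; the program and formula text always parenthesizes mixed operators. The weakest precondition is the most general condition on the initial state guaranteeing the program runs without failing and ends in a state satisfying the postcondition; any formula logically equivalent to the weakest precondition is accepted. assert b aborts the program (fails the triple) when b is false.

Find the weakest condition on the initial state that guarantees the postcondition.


Working backward. After the program, the postcondition w + 2 > r - 9 must hold; in canonical form it is w > r - 11.
Before r := z + r + 9: w > r + z - 2
Before assert r + 5 > r + w: w < 5 and w > r + z - 2
Answer: WP = w < 5 and w > r + z - 2


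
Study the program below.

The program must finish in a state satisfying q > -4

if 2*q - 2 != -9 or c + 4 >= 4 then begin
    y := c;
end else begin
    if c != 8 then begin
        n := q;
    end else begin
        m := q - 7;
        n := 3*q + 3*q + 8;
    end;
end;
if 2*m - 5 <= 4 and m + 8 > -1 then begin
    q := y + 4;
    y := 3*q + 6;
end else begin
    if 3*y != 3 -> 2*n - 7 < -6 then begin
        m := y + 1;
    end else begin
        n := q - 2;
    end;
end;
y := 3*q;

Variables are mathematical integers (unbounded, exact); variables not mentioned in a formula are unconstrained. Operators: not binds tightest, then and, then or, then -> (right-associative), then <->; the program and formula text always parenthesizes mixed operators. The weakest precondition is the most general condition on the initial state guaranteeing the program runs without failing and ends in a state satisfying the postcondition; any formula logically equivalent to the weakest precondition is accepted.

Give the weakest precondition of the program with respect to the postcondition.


Working backward. After the program, q > -4 must hold.
Before y := 3*q: q > -4
Then branch requires y > -8; else branch requires ((3*y != 3 -> 2*n < 1) -> q > -4) and ((not (3*y != 3 -> 2*n < 1)) -> q > -4).
Before the if: ((2*m <= 9 and m > -9) -> y > -8) and ((not (2*m <= 9 and m > -9)) -> (((3*y != 3 -> 2*n < 1) -> q > -4) and ((not (3*y != 3 -> 2*n < 1)) -> q > -4)))
Then branch requires ((2*m <= 9 and m > -9) -> c > -8) and ((not (2*m <= 9 and m > -9)) -> (((3*c != 3 -> 2*n < 1) -> q > -4) and ((not (3*c != 3 -> 2*n < 1)) -> q > -4))); else branch requires (c != 8 -> (((2*m <= 9 and m > -9) -> y > -8) and ((not (2*m <= 9 and m > -9)) -> (((3*y != 3 -> 2*q < 1) -> q > -4) and ((not (3*y != 3 -> 2*q < 1)) -> q > -4))))) and ((not (c != 8)) -> (((2*q <= 23 and q > -2) -> y > -8) and ((not (2*q <= 23 and q > -2)) -> (((3*y != 3 -> 12*q < -15) -> q > -4) and ((not (3*y != 3 -> 12*q < -15)) -> q > -4))))).
Before the if: ((2*q != -7 or c >= 0) -> (((2*m <= 9 and m > -9) -> c > -8) and ((not (2*m <= 9 and m > -9)) -> (((3*c != 3 -> 2*n < 1) -> q > -4) and ((not (3*c != 3 -> 2*n < 1)) -> q > -4))))) and ((not (2*q != -7 or c >= 0)) -> ((c != 8 -> (((2*m <= 9 and m > -9) -> y > -8) and ((not (2*m <= 9 and m > -9)) -> (((3*y != 3 -> 2*q < 1) -> q > -4) and ((not (3*y != 3 -> 2*q < 1)) -> q > -4))))) and ((not (c != 8)) -> (((2*q <= 23 and q > -2) -> y > -8) and ((not (2*q <= 23 and q > -2)) -> (((3*y != 3 -> 12*q < -15) -> q > -4) and ((not (3*y != 3 -> 12*q < -15)) -> q > -4)))))))
Answer: WP = ((2*q != -7 or c >= 0) -> (((2*m <= 9 and m > -9) -> c > -8) and ((not (2*m <= 9 and m > -9)) -> (((3*c != 3 -> 2*n < 1) -> q > -4) and ((not (3*c != 3 -> 2*n < 1)) -> q > -4))))) and ((not (2*q != -7 or c >= 0)) -> ((c != 8 -> (((2*m <= 9 and m > -9) -> y > -8) and ((not (2*m <= 9 and m > -9)) -> (((3*y != 3 -> 2*q < 1) -> q > -4) and ((not (3*y != 3 -> 2*q < 1)) -> q > -4))))) and ((not (c != 8)) -> (((2*q <= 23 and q > -2) -> y > -8) and ((not (2*q <= 23 and q > -2)) -> (((3*y != 3 -> 12*q < -15) -> q > -4) and ((not (3*y != 3 -> 12*q < -15)) -> q > -4)))))))


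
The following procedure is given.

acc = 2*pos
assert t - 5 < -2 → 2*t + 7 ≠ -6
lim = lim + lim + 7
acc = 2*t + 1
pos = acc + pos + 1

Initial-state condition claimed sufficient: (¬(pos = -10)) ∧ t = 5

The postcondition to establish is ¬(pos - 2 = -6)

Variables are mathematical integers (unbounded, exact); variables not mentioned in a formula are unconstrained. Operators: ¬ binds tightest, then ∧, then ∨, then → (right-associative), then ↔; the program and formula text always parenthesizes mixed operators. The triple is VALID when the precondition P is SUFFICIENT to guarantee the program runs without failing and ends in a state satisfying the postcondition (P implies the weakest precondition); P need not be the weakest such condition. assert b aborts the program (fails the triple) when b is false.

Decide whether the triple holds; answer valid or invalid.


Working backward. After the program, the postcondition ¬(pos - 2 = -6) must hold; in canonical form it is ¬(pos = -4).
Before pos := acc + pos + 1: ¬(acc + pos = -5)
Before acc := 2*t + 1: ¬(pos + 2*t = -6)
Before lim := lim + lim + 7: ¬(pos + 2*t = -6)
Before assert t - 5 < -2 → 2*t + 7 ≠ -6: (t < 3 → 2*t ≠ -13) ∧ (¬(pos + 2*t = -6))
Before acc := 2*pos: (t < 3 → 2*t ≠ -13) ∧ (¬(pos + 2*t = -6))
The weakest precondition is (t < 3 → 2*t ≠ -13) ∧ (¬(pos + 2*t = -6)).
Check whether (¬(pos = -10)) ∧ t = 5 implies it.
Countermodel: at the initial state pos = -16, t = 5, the precondition holds but the weakest precondition fails.
Answer: invalid


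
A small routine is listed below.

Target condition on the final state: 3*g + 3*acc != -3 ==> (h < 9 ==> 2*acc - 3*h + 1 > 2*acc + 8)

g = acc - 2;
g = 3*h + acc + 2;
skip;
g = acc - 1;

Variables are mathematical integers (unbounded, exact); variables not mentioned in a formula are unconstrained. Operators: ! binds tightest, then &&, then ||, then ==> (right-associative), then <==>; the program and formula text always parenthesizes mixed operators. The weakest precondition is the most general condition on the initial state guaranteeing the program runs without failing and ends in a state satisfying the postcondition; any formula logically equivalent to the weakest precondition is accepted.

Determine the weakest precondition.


Working backward. After the program, the postcondition 3*g + 3*acc != -3 ==> (h < 9 ==> 2*acc - 3*h + 1 > 2*acc + 8) must hold; in canonical form it is 3*acc + 3*g != -3 ==> (h < 9 ==> 3*h < -7).
Before g := acc - 1: 6*acc != 0 ==> (h < 9 ==> 3*h < -7)
Before skip: 6*acc != 0 ==> (h < 9 ==> 3*h < -7)
Before g := 3*h + acc + 2: 6*acc != 0 ==> (h < 9 ==> 3*h < -7)
Before g := acc - 2: 6*acc != 0 ==> (h < 9 ==> 3*h < -7)
Answer: WP = 6*acc != 0 ==> (h < 9 ==> 3*h < -7)


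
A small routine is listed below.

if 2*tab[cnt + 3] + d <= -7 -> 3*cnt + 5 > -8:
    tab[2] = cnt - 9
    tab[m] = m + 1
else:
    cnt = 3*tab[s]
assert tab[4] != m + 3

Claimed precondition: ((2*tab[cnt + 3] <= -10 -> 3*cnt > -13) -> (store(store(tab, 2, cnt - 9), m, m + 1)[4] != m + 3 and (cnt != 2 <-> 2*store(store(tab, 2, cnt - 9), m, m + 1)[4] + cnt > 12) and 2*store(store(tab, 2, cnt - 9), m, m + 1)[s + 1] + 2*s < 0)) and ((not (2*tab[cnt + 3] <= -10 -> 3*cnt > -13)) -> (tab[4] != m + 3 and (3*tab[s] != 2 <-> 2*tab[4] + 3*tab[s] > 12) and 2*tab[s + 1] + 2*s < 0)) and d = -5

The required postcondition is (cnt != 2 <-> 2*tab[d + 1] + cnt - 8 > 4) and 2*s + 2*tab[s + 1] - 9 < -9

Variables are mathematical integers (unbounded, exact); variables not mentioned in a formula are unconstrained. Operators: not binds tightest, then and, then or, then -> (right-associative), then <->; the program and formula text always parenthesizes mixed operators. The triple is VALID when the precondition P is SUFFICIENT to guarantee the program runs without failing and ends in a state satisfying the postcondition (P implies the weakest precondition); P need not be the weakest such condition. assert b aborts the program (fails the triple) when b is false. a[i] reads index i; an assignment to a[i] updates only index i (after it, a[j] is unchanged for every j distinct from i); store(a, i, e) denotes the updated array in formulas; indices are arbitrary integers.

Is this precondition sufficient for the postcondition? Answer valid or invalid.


Working backward. After the program, the postcondition (cnt != 2 <-> 2*tab[d + 1] + cnt - 8 > 4) and 2*s + 2*tab[s + 1] - 9 < -9 must hold; in canonical form it is (cnt != 2 <-> 2*tab[d + 1] + cnt > 12) and 2*tab[s + 1] + 2*s < 0.
Before assert tab[4] != m + 3: tab[4] != m + 3 and (cnt != 2 <-> 2*tab[d + 1] + cnt > 12) and 2*tab[s + 1] + 2*s < 0
Then branch requires store(store(tab, 2, cnt - 9), m, m + 1)[4] != m + 3 and (cnt != 2 <-> 2*store(store(tab, 2, cnt - 9), m, m + 1)[d + 1] + cnt > 12) and 2*store(store(tab, 2, cnt - 9), m, m + 1)[s + 1] + 2*s < 0; else branch requires tab[4] != m + 3 and (3*tab[s] != 2 <-> 2*tab[d + 1] + 3*tab[s] > 12) and 2*tab[s + 1] + 2*s < 0.
Before the if: ((2*tab[cnt + 3] + d <= -7 -> 3*cnt > -13) -> (store(store(tab, 2, cnt - 9), m, m + 1)[4] != m + 3 and (cnt != 2 <-> 2*store(store(tab, 2, cnt - 9), m, m + 1)[d + 1] + cnt > 12) and 2*store(store(tab, 2, cnt - 9), m, m + 1)[s + 1] + 2*s < 0)) and ((not (2*tab[cnt + 3] + d <= -7 -> 3*cnt > -13)) -> (tab[4] != m + 3 and (3*tab[s] != 2 <-> 2*tab[d + 1] + 3*tab[s] > 12) and 2*tab[s + 1] + 2*s < 0))
The weakest precondition is ((2*tab[cnt + 3] + d <= -7 -> 3*cnt > -13) -> (store(store(tab, 2, cnt - 9), m, m + 1)[4] != m + 3 and (cnt != 2 <-> 2*store(store(tab, 2, cnt - 9), m, m + 1)[d + 1] + cnt > 12) and 2*store(store(tab, 2, cnt - 9), m, m + 1)[s + 1] + 2*s < 0)) and ((not (2*tab[cnt + 3] + d <= -7 -> 3*cnt > -13)) -> (tab[4] != m + 3 and (3*tab[s] != 2 <-> 2*tab[d + 1] + 3*tab[s] > 12) and 2*tab[s + 1] + 2*s < 0)).
Check whether ((2*tab[cnt + 3] <= -10 -> 3*cnt > -13) -> (store(store(tab, 2, cnt - 9), m, m + 1)[4] != m + 3 and (cnt != 2 <-> 2*store(store(tab, 2, cnt - 9), m, m + 1)[4] + cnt > 12) and 2*store(store(tab, 2, cnt - 9), m, m + 1)[s + 1] + 2*s < 0)) and ((not (2*tab[cnt + 3] <= -10 -> 3*cnt > -13)) -> (tab[4] != m + 3 and (3*tab[s] != 2 <-> 2*tab[4] + 3*tab[s] > 12) and 2*tab[s + 1] + 2*s < 0)) and d = -5 implies it.
Countermodel: at the initial state cnt = 2, d = -5, m = -12047, s = -12049, tab = {[-12049] = 7, [-12048] = -6278, [-12047] = 7, [-4] = 6, [2] = 7, [4] = -1, [5] = 0, elsewhere 7}, the precondition holds but the weakest precondition fails.
Answer: invalid


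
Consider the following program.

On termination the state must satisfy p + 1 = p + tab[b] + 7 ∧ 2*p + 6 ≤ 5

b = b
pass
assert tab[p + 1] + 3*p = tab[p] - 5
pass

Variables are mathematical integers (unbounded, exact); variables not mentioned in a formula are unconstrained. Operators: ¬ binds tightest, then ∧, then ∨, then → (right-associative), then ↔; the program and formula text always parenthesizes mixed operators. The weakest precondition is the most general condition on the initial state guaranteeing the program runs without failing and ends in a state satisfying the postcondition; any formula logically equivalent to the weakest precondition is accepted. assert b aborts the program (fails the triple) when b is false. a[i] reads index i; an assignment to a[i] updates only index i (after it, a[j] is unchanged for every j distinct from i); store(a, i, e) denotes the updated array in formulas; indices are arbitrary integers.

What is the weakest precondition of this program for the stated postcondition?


Working backward. After the program, the postcondition p + 1 = p + tab[b] + 7 ∧ 2*p + 6 ≤ 5 must hold; in canonical form it is tab[b] = -6 ∧ 2*p ≤ -1.
Before skip: tab[b] = -6 ∧ 2*p ≤ -1
Before assert tab[p + 1] + 3*p = tab[p] - 5: tab[p + 1] + 3*p = tab[p] - 5 ∧ tab[b] = -6 ∧ 2*p ≤ -1
Before skip: tab[p + 1] + 3*p = tab[p] - 5 ∧ tab[b] = -6 ∧ 2*p ≤ -1
Before b := b: tab[p + 1] + 3*p = tab[p] - 5 ∧ tab[b] = -6 ∧ 2*p ≤ -1
Answer: WP = tab[p + 1] + 3*p = tab[p] - 5 ∧ tab[b] = -6 ∧ 2*p ≤ -1


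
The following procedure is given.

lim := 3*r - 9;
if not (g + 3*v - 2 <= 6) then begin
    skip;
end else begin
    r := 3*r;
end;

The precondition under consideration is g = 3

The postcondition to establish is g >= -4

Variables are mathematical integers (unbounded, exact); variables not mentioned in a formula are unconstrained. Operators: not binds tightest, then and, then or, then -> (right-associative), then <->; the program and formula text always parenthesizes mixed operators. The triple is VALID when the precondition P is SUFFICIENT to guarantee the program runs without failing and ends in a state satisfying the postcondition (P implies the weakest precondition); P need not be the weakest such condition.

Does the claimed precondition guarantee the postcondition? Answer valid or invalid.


Working backward. After the program, g >= -4 must hold.
Then branch requires g >= -4; else branch requires g >= -4.
Before the if: ((not (g + 3*v <= 8)) -> g >= -4) and (g + 3*v <= 8 -> g >= -4)
Before lim := 3*r - 9: ((not (g + 3*v <= 8)) -> g >= -4) and (g + 3*v <= 8 -> g >= -4)
The weakest precondition is ((not (g + 3*v <= 8)) -> g >= -4) and (g + 3*v <= 8 -> g >= -4).
Check whether g = 3 implies it.
Every state satisfying the precondition satisfies the weakest precondition: the implication holds.
Answer: valid


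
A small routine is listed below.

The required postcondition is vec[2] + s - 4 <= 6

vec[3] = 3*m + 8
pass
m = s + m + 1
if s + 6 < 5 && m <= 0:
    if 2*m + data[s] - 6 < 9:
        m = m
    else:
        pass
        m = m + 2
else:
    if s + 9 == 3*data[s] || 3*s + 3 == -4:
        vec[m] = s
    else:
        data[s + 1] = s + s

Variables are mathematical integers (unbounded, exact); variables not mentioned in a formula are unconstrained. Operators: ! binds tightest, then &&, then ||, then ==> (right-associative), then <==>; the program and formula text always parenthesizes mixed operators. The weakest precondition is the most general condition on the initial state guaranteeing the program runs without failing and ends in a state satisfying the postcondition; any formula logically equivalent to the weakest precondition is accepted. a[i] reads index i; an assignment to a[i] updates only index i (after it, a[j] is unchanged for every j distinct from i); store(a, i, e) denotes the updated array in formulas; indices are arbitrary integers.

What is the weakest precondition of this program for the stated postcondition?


Working backward. After the program, the postcondition vec[2] + s - 4 <= 6 must hold; in canonical form it is vec[2] + s <= 10.
Then branch requires (data[s] + 2*m < 15 ==> vec[2] + s <= 10) && ((!(data[s] + 2*m < 15)) ==> vec[2] + s <= 10); else branch requires ((s == 3*data[s] - 9 || 3*s == -7) ==> store(vec, m, s)[2] + s <= 10) && ((!(s == 3*data[s] - 9 || 3*s == -7)) ==> vec[2] + s <= 10).
Before the if: ((s < -1 && m <= 0) ==> ((data[s] + 2*m < 15 ==> vec[2] + s <= 10) && ((!(data[s] + 2*m < 15)) ==> vec[2] + s <= 10))) && ((!(s < -1 && m <= 0)) ==> (((s == 3*data[s] - 9 || 3*s == -7) ==> store(vec, m, s)[2] + s <= 10) && ((!(s == 3*data[s] - 9 || 3*s == -7)) ==> vec[2] + s <= 10)))
Before m := s + m + 1: ((s < -1 && m + s <= -1) ==> ((data[s] + 2*m + 2*s < 13 ==> vec[2] + s <= 10) && ((!(data[s] + 2*m + 2*s < 13)) ==> vec[2] + s <= 10))) && ((!(s < -1 && m + s <= -1)) ==> (((s == 3*data[s] - 9 || 3*s == -7) ==> store(vec, m + s + 1, s)[2] + s <= 10) && ((!(s == 3*data[s] - 9 || 3*s == -7)) ==> vec[2] + s <= 10)))
Before skip: ((s < -1 && m + s <= -1) ==> ((data[s] + 2*m + 2*s < 13 ==> vec[2] + s <= 10) && ((!(data[s] + 2*m + 2*s < 13)) ==> vec[2] + s <= 10))) && ((!(s < -1 && m + s <= -1)) ==> (((s == 3*data[s] - 9 || 3*s == -7) ==> store(vec, m + s + 1, s)[2] + s <= 10) && ((!(s == 3*data[s] - 9 || 3*s == -7)) ==> vec[2] + s <= 10)))
Before vec[3] := 3*m + 8: ((s < -1 && m + s <= -1) ==> ((data[s] + 2*m + 2*s < 13 ==> vec[2] + s <= 10) && ((!(data[s] + 2*m + 2*s < 13)) ==> vec[2] + s <= 10))) && ((!(s < -1 && m + s <= -1)) ==> (((s == 3*data[s] - 9 || 3*s == -7) ==> store(store(vec, 3, 3*m + 8), m + s + 1, s)[2] + s <= 10) && ((!(s == 3*data[s] - 9 || 3*s == -7)) ==> vec[2] + s <= 10)))
Answer: WP = ((s < -1 && m + s <= -1) ==> ((data[s] + 2*m + 2*s < 13 ==> vec[2] + s <= 10) && ((!(data[s] + 2*m + 2*s < 13)) ==> vec[2] + s <= 10))) && ((!(s < -1 && m + s <= -1)) ==> (((s == 3*data[s] - 9 || 3*s == -7) ==> store(store(vec, 3, 3*m + 8), m + s + 1, s)[2] + s <= 10) && ((!(s == 3*data[s] - 9 || 3*s == -7)) ==> vec[2] + s <= 10)))


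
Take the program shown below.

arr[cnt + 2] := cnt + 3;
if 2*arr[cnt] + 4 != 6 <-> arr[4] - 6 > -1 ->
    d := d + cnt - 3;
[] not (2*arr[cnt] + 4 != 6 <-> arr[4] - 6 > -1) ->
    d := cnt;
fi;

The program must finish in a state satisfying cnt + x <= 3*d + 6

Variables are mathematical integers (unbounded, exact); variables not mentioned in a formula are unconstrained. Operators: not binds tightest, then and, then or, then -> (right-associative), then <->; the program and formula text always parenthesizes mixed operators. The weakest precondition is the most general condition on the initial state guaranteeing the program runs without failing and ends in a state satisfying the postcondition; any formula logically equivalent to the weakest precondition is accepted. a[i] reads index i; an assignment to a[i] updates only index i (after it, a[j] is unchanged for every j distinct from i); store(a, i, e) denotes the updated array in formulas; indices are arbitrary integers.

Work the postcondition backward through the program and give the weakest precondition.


Working backward. After the program, cnt + x <= 3*d + 6 must hold.
Then branch requires x <= 2*cnt + 3*d - 3; else branch requires x <= 2*cnt + 6.
Before the if: ((2*arr[cnt] != 2 <-> arr[4] > 5) -> x <= 2*cnt + 3*d - 3) and ((not (2*arr[cnt] != 2 <-> arr[4] > 5)) -> x <= 2*cnt + 6)
Before arr[cnt + 2] := cnt + 3: ((2*store(arr, cnt + 2, cnt + 3)[cnt] != 2 <-> store(arr, cnt + 2, cnt + 3)[4] > 5) -> x <= 2*cnt + 3*d - 3) and ((not (2*store(arr, cnt + 2, cnt + 3)[cnt] != 2 <-> store(arr, cnt + 2, cnt + 3)[4] > 5)) -> x <= 2*cnt + 6)
Answer: WP = ((2*store(arr, cnt + 2, cnt + 3)[cnt] != 2 <-> store(arr, cnt + 2, cnt + 3)[4] > 5) -> x <= 2*cnt + 3*d - 3) and ((not (2*store(arr, cnt + 2, cnt + 3)[cnt] != 2 <-> store(arr, cnt + 2, cnt + 3)[4] > 5)) -> x <= 2*cnt + 6)


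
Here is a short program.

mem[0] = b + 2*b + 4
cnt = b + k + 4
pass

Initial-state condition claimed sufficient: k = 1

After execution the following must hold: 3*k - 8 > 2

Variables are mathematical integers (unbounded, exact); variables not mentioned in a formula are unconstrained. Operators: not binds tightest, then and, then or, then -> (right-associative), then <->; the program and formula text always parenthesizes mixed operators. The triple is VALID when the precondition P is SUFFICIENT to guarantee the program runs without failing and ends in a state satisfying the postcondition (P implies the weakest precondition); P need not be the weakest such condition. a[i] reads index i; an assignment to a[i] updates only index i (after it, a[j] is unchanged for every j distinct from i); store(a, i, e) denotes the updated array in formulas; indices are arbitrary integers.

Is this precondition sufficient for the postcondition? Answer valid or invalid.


Working backward. After the program, the postcondition 3*k - 8 > 2 must hold; in canonical form it is 3*k > 10.
Before skip: 3*k > 10
Before cnt := b + k + 4: 3*k > 10
Before mem[0] := b + 2*b + 4: 3*k > 10
The weakest precondition is 3*k > 10.
Check whether k = 1 implies it.
Countermodel: at the initial state k = 1, the precondition holds but the weakest precondition fails.
Answer: invalid


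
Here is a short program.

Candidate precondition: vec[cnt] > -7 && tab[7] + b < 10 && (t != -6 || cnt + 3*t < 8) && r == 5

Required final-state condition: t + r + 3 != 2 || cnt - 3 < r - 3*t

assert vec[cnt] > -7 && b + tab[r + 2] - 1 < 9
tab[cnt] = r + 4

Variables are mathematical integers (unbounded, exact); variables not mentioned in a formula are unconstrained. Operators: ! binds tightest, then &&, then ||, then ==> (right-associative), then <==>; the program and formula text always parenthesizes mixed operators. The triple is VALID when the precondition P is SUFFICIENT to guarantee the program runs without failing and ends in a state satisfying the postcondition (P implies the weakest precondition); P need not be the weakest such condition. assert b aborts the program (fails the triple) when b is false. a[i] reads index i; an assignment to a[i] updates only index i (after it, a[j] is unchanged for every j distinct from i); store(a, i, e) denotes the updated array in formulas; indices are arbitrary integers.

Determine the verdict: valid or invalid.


Working backward. After the program, the postcondition t + r + 3 != 2 || cnt - 3 < r - 3*t must hold; in canonical form it is r + t != -1 || cnt + 3*t < r + 3.
Before tab[cnt] := r + 4: r + t != -1 || cnt + 3*t < r + 3
Before assert vec[cnt] > -7 && b + tab[r + 2] - 1 < 9: vec[cnt] > -7 && tab[r + 2] + b < 10 && (r + t != -1 || cnt + 3*t < r + 3)
The weakest precondition is vec[cnt] > -7 && tab[r + 2] + b < 10 && (r + t != -1 || cnt + 3*t < r + 3).
Check whether vec[cnt] > -7 && tab[7] + b < 10 && (t != -6 || cnt + 3*t < 8) && r == 5 implies it.
Every state satisfying the precondition satisfies the weakest precondition: the implication holds.
Answer: valid


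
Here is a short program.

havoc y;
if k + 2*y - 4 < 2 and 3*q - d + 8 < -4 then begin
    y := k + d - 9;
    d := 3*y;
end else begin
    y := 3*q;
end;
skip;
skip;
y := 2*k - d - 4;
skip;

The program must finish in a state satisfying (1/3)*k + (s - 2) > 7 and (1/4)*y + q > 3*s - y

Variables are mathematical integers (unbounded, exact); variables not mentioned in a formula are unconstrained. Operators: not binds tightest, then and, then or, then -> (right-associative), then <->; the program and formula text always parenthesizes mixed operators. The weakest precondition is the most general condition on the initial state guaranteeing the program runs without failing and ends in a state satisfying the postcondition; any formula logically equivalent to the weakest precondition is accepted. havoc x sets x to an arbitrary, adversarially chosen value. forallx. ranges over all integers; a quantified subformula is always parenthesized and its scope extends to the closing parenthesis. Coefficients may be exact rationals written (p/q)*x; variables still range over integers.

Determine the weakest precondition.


Working backward. After the program, the postcondition (1/3)*k + (s - 2) > 7 and (1/4)*y + q > 3*s - y must hold; in canonical form it is (1/3)*k + s > 9 and q + (5/4)*y > 3*s.
Before skip: (1/3)*k + s > 9 and q + (5/4)*y > 3*s
Before y := 2*k - d - 4: (1/3)*k + s > 9 and (5/2)*k + q > (5/4)*d + 3*s + 5
Before skip: (1/3)*k + s > 9 and (5/2)*k + q > (5/4)*d + 3*s + 5
Before skip: (1/3)*k + s > 9 and (5/2)*k + q > (5/4)*d + 3*s + 5
Then branch requires (1/3)*k + s > 9 and q > (15/4)*d + (5/4)*k + 3*s - 115/4; else branch requires (1/3)*k + s > 9 and (5/2)*k + q > (5/4)*d + 3*s + 5.
Before the if: ((k + 2*y < 6 and 3*q < d - 12) -> ((1/3)*k + s > 9 and q > (15/4)*d + (5/4)*k + 3*s - 115/4)) and ((not (k + 2*y < 6 and 3*q < d - 12)) -> ((1/3)*k + s > 9 and (5/2)*k + q > (5/4)*d + 3*s + 5))
Before havoc y: forall y_1. (((k + 2*y_1 < 6 and 3*q < d - 12) -> ((1/3)*k + s > 9 and q > (15/4)*d + (5/4)*k + 3*s - 115/4)) and ((not (k + 2*y_1 < 6 and 3*q < d - 12)) -> ((1/3)*k + s > 9 and (5/2)*k + q > (5/4)*d + 3*s + 5)))
Answer: WP = forall y_1. (((k + 2*y_1 < 6 and 3*q < d - 12) -> ((1/3)*k + s > 9 and q > (15/4)*d + (5/4)*k + 3*s - 115/4)) and ((not (k + 2*y_1 < 6 and 3*q < d - 12)) -> ((1/3)*k + s > 9 and (5/2)*k + q > (5/4)*d + 3*s + 5)))


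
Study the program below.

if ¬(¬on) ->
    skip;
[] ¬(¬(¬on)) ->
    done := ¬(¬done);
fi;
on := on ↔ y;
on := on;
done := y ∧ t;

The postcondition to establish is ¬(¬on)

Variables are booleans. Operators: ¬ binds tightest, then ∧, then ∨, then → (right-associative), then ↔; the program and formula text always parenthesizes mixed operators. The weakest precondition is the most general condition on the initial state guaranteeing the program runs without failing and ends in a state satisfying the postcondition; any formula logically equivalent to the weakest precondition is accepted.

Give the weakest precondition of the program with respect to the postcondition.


Working backward. After the program, the postcondition ¬(¬on) must hold; in canonical form it is on.
Before done := y ∧ t: on
Before on := on: on
Before on := on ↔ y: on ↔ y
Then branch requires on ↔ y; else branch requires on ↔ y.
Before the if: (on → (on ↔ y)) ∧ ((¬on) → (on ↔ y))
Answer: WP = (on → (on ↔ y)) ∧ ((¬on) → (on ↔ y))


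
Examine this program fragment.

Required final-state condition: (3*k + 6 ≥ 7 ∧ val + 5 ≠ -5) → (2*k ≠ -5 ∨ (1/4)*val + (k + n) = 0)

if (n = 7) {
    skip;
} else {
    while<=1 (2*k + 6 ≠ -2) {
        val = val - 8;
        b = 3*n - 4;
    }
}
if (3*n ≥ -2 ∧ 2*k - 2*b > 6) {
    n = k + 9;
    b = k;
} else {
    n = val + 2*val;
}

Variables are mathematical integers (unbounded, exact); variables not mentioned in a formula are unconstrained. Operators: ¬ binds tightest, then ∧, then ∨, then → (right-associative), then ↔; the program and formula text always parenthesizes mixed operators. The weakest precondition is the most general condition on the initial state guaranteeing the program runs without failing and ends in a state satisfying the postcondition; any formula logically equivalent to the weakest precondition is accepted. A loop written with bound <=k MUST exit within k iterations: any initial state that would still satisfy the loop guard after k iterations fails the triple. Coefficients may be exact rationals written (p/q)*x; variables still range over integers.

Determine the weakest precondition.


Working backward. After the program, the postcondition (3*k + 6 ≥ 7 ∧ val + 5 ≠ -5) → (2*k ≠ -5 ∨ (1/4)*val + (k + n) = 0) must hold; in canonical form it is (3*k ≥ 1 ∧ val ≠ -10) → (2*k ≠ -5 ∨ k + n + (1/4)*val = 0).
Then branch requires (3*k ≥ 1 ∧ val ≠ -10) → (2*k ≠ -5 ∨ 2*k + (1/4)*val = -9); else branch requires (3*k ≥ 1 ∧ val ≠ -10) → (2*k ≠ -5 ∨ k + (13/4)*val = 0).
Before the if: ((3*n ≥ -2 ∧ 2*k > 2*b + 6) → ((3*k ≥ 1 ∧ val ≠ -10) → (2*k ≠ -5 ∨ 2*k + (1/4)*val = -9))) ∧ ((¬(3*n ≥ -2 ∧ 2*k > 2*b + 6)) → ((3*k ≥ 1 ∧ val ≠ -10) → (2*k ≠ -5 ∨ k + (13/4)*val = 0)))
Then branch requires ((3*n ≥ -2 ∧ 2*k > 2*b + 6) → ((3*k ≥ 1 ∧ val ≠ -10) → (2*k ≠ -5 ∨ 2*k + (1/4)*val = -9))) ∧ ((¬(3*n ≥ -2 ∧ 2*k > 2*b + 6)) → ((3*k ≥ 1 ∧ val ≠ -10) → (2*k ≠ -5 ∨ k + (13/4)*val = 0))); else branch requires (2*k ≠ -8 → ((¬(2*k ≠ -8)) ∧ ((3*n ≥ -2 ∧ 2*k > 6*n - 2) → ((3*k ≥ 1 ∧ val ≠ -2) → (2*k ≠ -5 ∨ 2*k + (1/4)*val = -7))) ∧ ((¬(3*n ≥ -2 ∧ 2*k > 6*n - 2)) → ((3*k ≥ 1 ∧ val ≠ -2) → (2*k ≠ -5 ∨ k + (13/4)*val = 26))))) ∧ ((¬(2*k ≠ -8)) → (((3*n ≥ -2 ∧ 2*k > 2*b + 6) → ((3*k ≥ 1 ∧ val ≠ -10) → (2*k ≠ -5 ∨ 2*k + (1/4)*val = -9))) ∧ ((¬(3*n ≥ -2 ∧ 2*k > 2*b + 6)) → ((3*k ≥ 1 ∧ val ≠ -10) → (2*k ≠ -5 ∨ k + (13/4)*val = 0))))).
Before the if: (n = 7 → (((3*n ≥ -2 ∧ 2*k > 2*b + 6) → ((3*k ≥ 1 ∧ val ≠ -10) → (2*k ≠ -5 ∨ 2*k + (1/4)*val = -9))) ∧ ((¬(3*n ≥ -2 ∧ 2*k > 2*b + 6)) → ((3*k ≥ 1 ∧ val ≠ -10) → (2*k ≠ -5 ∨ k + (13/4)*val = 0))))) ∧ ((¬(n = 7)) → ((2*k ≠ -8 → ((¬(2*k ≠ -8)) ∧ ((3*n ≥ -2 ∧ 2*k > 6*n - 2) → ((3*k ≥ 1 ∧ val ≠ -2) → (2*k ≠ -5 ∨ 2*k + (1/4)*val = -7))) ∧ ((¬(3*n ≥ -2 ∧ 2*k > 6*n - 2)) → ((3*k ≥ 1 ∧ val ≠ -2) → (2*k ≠ -5 ∨ k + (13/4)*val = 26))))) ∧ ((¬(2*k ≠ -8)) → (((3*n ≥ -2 ∧ 2*k > 2*b + 6) → ((3*k ≥ 1 ∧ val ≠ -10) → (2*k ≠ -5 ∨ 2*k + (1/4)*val = -9))) ∧ ((¬(3*n ≥ -2 ∧ 2*k > 2*b + 6)) → ((3*k ≥ 1 ∧ val ≠ -10) → (2*k ≠ -5 ∨ k + (13/4)*val = 0)))))))
Answer: WP = (n = 7 → (((3*n ≥ -2 ∧ 2*k > 2*b + 6) → ((3*k ≥ 1 ∧ val ≠ -10) → (2*k ≠ -5 ∨ 2*k + (1/4)*val = -9))) ∧ ((¬(3*n ≥ -2 ∧ 2*k > 2*b + 6)) → ((3*k ≥ 1 ∧ val ≠ -10) → (2*k ≠ -5 ∨ k + (13/4)*val = 0))))) ∧ ((¬(n = 7)) → ((2*k ≠ -8 → ((¬(2*k ≠ -8)) ∧ ((3*n ≥ -2 ∧ 2*k > 6*n - 2) → ((3*k ≥ 1 ∧ val ≠ -2) → (2*k ≠ -5 ∨ 2*k + (1/4)*val = -7))) ∧ ((¬(3*n ≥ -2 ∧ 2*k > 6*n - 2)) → ((3*k ≥ 1 ∧ val ≠ -2) → (2*k ≠ -5 ∨ k + (13/4)*val = 26))))) ∧ ((¬(2*k ≠ -8)) → (((3*n ≥ -2 ∧ 2*k > 2*b + 6) → ((3*k ≥ 1 ∧ val ≠ -10) → (2*k ≠ -5 ∨ 2*k + (1/4)*val = -9))) ∧ ((¬(3*n ≥ -2 ∧ 2*k > 2*b + 6)) → ((3*k ≥ 1 ∧ val ≠ -10) → (2*k ≠ -5 ∨ k + (13/4)*val = 0)))))))


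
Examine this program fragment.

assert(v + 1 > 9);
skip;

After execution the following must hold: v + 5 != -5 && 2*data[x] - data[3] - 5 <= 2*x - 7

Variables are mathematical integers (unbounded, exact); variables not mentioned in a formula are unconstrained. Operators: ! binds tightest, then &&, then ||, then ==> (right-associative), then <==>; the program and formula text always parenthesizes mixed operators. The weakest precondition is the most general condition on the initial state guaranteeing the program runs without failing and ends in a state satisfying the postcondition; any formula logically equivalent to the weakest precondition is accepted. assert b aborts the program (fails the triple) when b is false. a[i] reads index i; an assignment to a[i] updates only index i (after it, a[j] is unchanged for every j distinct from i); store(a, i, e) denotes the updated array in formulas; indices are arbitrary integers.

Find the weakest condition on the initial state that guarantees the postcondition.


Working backward. After the program, the postcondition v + 5 != -5 && 2*data[x] - data[3] - 5 <= 2*x - 7 must hold; in canonical form it is v != -10 && 2*data[x] <= data[3] + 2*x - 2.
Before skip: v != -10 && 2*data[x] <= data[3] + 2*x - 2
Before assert v + 1 > 9: v > 8 && v != -10 && 2*data[x] <= data[3] + 2*x - 2
Answer: WP = v > 8 && v != -10 && 2*data[x] <= data[3] + 2*x - 2


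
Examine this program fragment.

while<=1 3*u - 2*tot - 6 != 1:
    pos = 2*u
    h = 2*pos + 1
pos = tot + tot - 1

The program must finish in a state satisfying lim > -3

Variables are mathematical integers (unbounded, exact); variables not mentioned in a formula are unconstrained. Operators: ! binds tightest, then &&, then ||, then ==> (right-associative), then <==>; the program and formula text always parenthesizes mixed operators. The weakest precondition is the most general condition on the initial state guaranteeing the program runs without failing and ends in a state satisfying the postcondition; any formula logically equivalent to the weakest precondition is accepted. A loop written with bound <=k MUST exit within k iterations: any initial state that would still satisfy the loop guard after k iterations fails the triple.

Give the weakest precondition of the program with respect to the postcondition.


Working backward. After the program, lim > -3 must hold.
Before pos := tot + tot - 1: lim > -3
Before the loop (bound <=1), unroll the exhaustion recursion (WP_0 = exit-now case; WP_j = one more guarded iteration, up to j = 1):
  WP_0: (!(3*u != 2*tot + 7)) && lim > -3
  WP_1: (3*u != 2*tot + 7 ==> ((!(3*u != 2*tot + 7)) && lim > -3)) && ((!(3*u != 2*tot + 7)) ==> lim > -3)
So before the loop: (3*u != 2*tot + 7 ==> ((!(3*u != 2*tot + 7)) && lim > -3)) && ((!(3*u != 2*tot + 7)) ==> lim > -3)
Answer: WP = (3*u != 2*tot + 7 ==> ((!(3*u != 2*tot + 7)) && lim > -3)) && ((!(3*u != 2*tot + 7)) ==> lim > -3)


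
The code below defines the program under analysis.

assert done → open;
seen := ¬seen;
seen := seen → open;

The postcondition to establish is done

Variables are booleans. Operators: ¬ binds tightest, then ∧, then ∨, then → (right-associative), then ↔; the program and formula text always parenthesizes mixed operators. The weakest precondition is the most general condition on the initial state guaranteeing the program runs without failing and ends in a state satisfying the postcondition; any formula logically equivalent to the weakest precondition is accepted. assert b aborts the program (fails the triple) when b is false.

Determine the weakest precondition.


Working backward. After the program, done must hold.
Before seen := seen → open: done
Before seen := ¬seen: done
Before assert done → open: (done → open) ∧ done
Answer: WP = (done → open) ∧ done


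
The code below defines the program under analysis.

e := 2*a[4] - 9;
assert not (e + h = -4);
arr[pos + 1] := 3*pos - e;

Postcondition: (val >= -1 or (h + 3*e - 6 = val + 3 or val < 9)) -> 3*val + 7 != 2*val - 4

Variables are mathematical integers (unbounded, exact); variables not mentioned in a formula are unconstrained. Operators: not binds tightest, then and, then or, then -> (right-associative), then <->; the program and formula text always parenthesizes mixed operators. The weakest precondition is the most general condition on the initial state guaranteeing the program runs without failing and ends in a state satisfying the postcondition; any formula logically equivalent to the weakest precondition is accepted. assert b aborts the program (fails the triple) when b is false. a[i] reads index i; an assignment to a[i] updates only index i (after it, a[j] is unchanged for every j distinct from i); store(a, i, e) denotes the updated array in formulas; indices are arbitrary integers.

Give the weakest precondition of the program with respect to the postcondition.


Working backward. After the program, the postcondition (val >= -1 or (h + 3*e - 6 = val + 3 or val < 9)) -> 3*val + 7 != 2*val - 4 must hold; in canonical form it is (val >= -1 or 3*e + h = val + 9 or val < 9) -> val != -11.
Before arr[pos + 1] := 3*pos - e: (val >= -1 or 3*e + h = val + 9 or val < 9) -> val != -11
Before assert not (e + h = -4): (not (e + h = -4)) and ((val >= -1 or 3*e + h = val + 9 or val < 9) -> val != -11)
Before e := 2*a[4] - 9: (not (2*a[4] + h = 5)) and ((val >= -1 or 6*a[4] + h = val + 36 or val < 9) -> val != -11)
Answer: WP = (not (2*a[4] + h = 5)) and ((val >= -1 or 6*a[4] + h = val + 36 or val < 9) -> val != -11)


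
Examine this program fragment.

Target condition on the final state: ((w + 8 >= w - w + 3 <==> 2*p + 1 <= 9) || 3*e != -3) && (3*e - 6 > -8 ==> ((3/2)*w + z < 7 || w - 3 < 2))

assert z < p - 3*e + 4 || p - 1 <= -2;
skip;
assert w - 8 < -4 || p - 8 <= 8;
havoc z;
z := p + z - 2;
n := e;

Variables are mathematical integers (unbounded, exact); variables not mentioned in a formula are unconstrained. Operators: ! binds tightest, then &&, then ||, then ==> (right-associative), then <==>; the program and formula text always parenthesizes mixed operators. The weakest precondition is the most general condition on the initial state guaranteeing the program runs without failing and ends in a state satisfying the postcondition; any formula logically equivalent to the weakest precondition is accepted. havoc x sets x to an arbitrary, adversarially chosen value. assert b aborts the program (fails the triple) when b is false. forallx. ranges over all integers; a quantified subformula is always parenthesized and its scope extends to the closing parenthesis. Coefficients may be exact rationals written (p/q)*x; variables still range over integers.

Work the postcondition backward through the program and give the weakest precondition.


Working backward. After the program, the postcondition ((w + 8 >= w - w + 3 <==> 2*p + 1 <= 9) || 3*e != -3) && (3*e - 6 > -8 ==> ((3/2)*w + z < 7 || w - 3 < 2)) must hold; in canonical form it is ((w >= -5 <==> 2*p <= 8) || 3*e != -3) && (3*e > -2 ==> ((3/2)*w + z < 7 || w < 5)).
Before n := e: ((w >= -5 <==> 2*p <= 8) || 3*e != -3) && (3*e > -2 ==> ((3/2)*w + z < 7 || w < 5))
Before z := p + z - 2: ((w >= -5 <==> 2*p <= 8) || 3*e != -3) && (3*e > -2 ==> (p + (3/2)*w + z < 9 || w < 5))
Before havoc z: forall z_1. (((w >= -5 <==> 2*p <= 8) || 3*e != -3) && (3*e > -2 ==> (p + (3/2)*w + z_1 < 9 || w < 5)))
Before assert w - 8 < -4 || p - 8 <= 8: (w < 4 || p <= 16) && (forall z_1. (((w >= -5 <==> 2*p <= 8) || 3*e != -3) && (3*e > -2 ==> (p + (3/2)*w + z_1 < 9 || w < 5))))
Before skip: (w < 4 || p <= 16) && (forall z_1. (((w >= -5 <==> 2*p <= 8) || 3*e != -3) && (3*e > -2 ==> (p + (3/2)*w + z_1 < 9 || w < 5))))
Before assert z < p - 3*e + 4 || p - 1 <= -2: (3*e + z < p + 4 || p <= -1) && (w < 4 || p <= 16) && (forall z_1. (((w >= -5 <==> 2*p <= 8) || 3*e != -3) && (3*e > -2 ==> (p + (3/2)*w + z_1 < 9 || w < 5))))
Answer: WP = (3*e + z < p + 4 || p <= -1) && (w < 4 || p <= 16) && (forall z_1. (((w >= -5 <==> 2*p <= 8) || 3*e != -3) && (3*e > -2 ==> (p + (3/2)*w + z_1 < 9 || w < 5))))


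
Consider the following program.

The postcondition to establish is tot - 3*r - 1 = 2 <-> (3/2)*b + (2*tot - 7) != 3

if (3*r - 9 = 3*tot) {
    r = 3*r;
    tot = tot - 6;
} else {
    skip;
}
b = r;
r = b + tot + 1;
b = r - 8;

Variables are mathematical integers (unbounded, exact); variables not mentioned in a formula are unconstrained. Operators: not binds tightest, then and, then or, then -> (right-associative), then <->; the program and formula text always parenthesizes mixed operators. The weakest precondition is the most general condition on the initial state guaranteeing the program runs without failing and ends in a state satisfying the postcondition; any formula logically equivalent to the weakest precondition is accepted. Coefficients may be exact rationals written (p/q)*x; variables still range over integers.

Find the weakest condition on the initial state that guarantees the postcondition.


Working backward. After the program, the postcondition tot - 3*r - 1 = 2 <-> (3/2)*b + (2*tot - 7) != 3 must hold; in canonical form it is tot = 3*r + 3 <-> (3/2)*b + 2*tot != 10.
Before b := r - 8: tot = 3*r + 3 <-> (3/2)*r + 2*tot != 22
Before r := b + tot + 1: 3*b + 2*tot = -6 <-> (3/2)*b + (7/2)*tot != 41/2
Before b := r: 3*r + 2*tot = -6 <-> (3/2)*r + (7/2)*tot != 41/2
Then branch requires 9*r + 2*tot = 6 <-> (9/2)*r + (7/2)*tot != 83/2; else branch requires 3*r + 2*tot = -6 <-> (3/2)*r + (7/2)*tot != 41/2.
Before the if: (3*r = 3*tot + 9 -> (9*r + 2*tot = 6 <-> (9/2)*r + (7/2)*tot != 83/2)) and ((not (3*r = 3*tot + 9)) -> (3*r + 2*tot = -6 <-> (3/2)*r + (7/2)*tot != 41/2))
Answer: WP = (3*r = 3*tot + 9 -> (9*r + 2*tot = 6 <-> (9/2)*r + (7/2)*tot != 83/2)) and ((not (3*r = 3*tot + 9)) -> (3*r + 2*tot = -6 <-> (3/2)*r + (7/2)*tot != 41/2))
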